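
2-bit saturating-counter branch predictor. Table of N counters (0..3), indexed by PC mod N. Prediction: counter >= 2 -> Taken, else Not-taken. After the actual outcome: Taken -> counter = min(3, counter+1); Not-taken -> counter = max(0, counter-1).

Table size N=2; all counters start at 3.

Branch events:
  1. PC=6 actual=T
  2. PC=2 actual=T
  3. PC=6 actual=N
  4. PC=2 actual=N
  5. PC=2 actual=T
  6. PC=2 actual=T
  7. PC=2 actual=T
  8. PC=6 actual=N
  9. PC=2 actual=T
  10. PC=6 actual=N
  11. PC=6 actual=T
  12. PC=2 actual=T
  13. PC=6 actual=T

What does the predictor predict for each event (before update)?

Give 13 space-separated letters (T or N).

Answer: T T T T N T T T T T T T T

Derivation:
Ev 1: PC=6 idx=0 pred=T actual=T -> ctr[0]=3
Ev 2: PC=2 idx=0 pred=T actual=T -> ctr[0]=3
Ev 3: PC=6 idx=0 pred=T actual=N -> ctr[0]=2
Ev 4: PC=2 idx=0 pred=T actual=N -> ctr[0]=1
Ev 5: PC=2 idx=0 pred=N actual=T -> ctr[0]=2
Ev 6: PC=2 idx=0 pred=T actual=T -> ctr[0]=3
Ev 7: PC=2 idx=0 pred=T actual=T -> ctr[0]=3
Ev 8: PC=6 idx=0 pred=T actual=N -> ctr[0]=2
Ev 9: PC=2 idx=0 pred=T actual=T -> ctr[0]=3
Ev 10: PC=6 idx=0 pred=T actual=N -> ctr[0]=2
Ev 11: PC=6 idx=0 pred=T actual=T -> ctr[0]=3
Ev 12: PC=2 idx=0 pred=T actual=T -> ctr[0]=3
Ev 13: PC=6 idx=0 pred=T actual=T -> ctr[0]=3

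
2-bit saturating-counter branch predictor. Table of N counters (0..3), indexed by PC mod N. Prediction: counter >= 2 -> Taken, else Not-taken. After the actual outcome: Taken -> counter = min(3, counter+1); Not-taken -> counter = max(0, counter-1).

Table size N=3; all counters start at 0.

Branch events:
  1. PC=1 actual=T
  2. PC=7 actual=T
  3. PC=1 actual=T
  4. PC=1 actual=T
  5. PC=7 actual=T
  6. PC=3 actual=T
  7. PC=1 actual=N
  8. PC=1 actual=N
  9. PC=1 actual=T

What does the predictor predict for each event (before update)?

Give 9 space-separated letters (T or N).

Ev 1: PC=1 idx=1 pred=N actual=T -> ctr[1]=1
Ev 2: PC=7 idx=1 pred=N actual=T -> ctr[1]=2
Ev 3: PC=1 idx=1 pred=T actual=T -> ctr[1]=3
Ev 4: PC=1 idx=1 pred=T actual=T -> ctr[1]=3
Ev 5: PC=7 idx=1 pred=T actual=T -> ctr[1]=3
Ev 6: PC=3 idx=0 pred=N actual=T -> ctr[0]=1
Ev 7: PC=1 idx=1 pred=T actual=N -> ctr[1]=2
Ev 8: PC=1 idx=1 pred=T actual=N -> ctr[1]=1
Ev 9: PC=1 idx=1 pred=N actual=T -> ctr[1]=2

Answer: N N T T T N T T N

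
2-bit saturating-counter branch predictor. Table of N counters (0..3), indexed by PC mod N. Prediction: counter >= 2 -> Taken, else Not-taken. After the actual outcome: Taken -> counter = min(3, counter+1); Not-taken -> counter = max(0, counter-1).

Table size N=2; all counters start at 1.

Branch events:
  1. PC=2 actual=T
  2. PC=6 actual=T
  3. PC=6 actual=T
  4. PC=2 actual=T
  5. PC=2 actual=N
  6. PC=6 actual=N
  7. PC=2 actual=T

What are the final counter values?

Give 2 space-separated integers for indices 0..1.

Answer: 2 1

Derivation:
Ev 1: PC=2 idx=0 pred=N actual=T -> ctr[0]=2
Ev 2: PC=6 idx=0 pred=T actual=T -> ctr[0]=3
Ev 3: PC=6 idx=0 pred=T actual=T -> ctr[0]=3
Ev 4: PC=2 idx=0 pred=T actual=T -> ctr[0]=3
Ev 5: PC=2 idx=0 pred=T actual=N -> ctr[0]=2
Ev 6: PC=6 idx=0 pred=T actual=N -> ctr[0]=1
Ev 7: PC=2 idx=0 pred=N actual=T -> ctr[0]=2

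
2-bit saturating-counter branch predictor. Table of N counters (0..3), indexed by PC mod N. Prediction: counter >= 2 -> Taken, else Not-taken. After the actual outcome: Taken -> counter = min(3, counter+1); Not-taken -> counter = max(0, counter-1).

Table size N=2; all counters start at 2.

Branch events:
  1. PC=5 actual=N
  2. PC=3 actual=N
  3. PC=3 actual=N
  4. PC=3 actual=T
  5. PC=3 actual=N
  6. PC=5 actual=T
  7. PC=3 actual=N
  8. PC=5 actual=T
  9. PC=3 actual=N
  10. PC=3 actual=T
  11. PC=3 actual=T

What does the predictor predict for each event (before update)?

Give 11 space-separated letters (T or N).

Ev 1: PC=5 idx=1 pred=T actual=N -> ctr[1]=1
Ev 2: PC=3 idx=1 pred=N actual=N -> ctr[1]=0
Ev 3: PC=3 idx=1 pred=N actual=N -> ctr[1]=0
Ev 4: PC=3 idx=1 pred=N actual=T -> ctr[1]=1
Ev 5: PC=3 idx=1 pred=N actual=N -> ctr[1]=0
Ev 6: PC=5 idx=1 pred=N actual=T -> ctr[1]=1
Ev 7: PC=3 idx=1 pred=N actual=N -> ctr[1]=0
Ev 8: PC=5 idx=1 pred=N actual=T -> ctr[1]=1
Ev 9: PC=3 idx=1 pred=N actual=N -> ctr[1]=0
Ev 10: PC=3 idx=1 pred=N actual=T -> ctr[1]=1
Ev 11: PC=3 idx=1 pred=N actual=T -> ctr[1]=2

Answer: T N N N N N N N N N N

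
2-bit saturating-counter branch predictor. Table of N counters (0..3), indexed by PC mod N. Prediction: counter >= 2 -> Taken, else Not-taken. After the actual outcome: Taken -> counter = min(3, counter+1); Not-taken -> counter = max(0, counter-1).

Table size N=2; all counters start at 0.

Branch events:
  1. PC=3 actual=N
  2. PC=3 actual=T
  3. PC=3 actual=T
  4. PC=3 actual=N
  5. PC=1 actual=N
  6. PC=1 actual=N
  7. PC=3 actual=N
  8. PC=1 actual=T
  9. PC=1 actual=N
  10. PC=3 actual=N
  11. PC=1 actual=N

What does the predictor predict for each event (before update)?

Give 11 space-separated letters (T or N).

Ev 1: PC=3 idx=1 pred=N actual=N -> ctr[1]=0
Ev 2: PC=3 idx=1 pred=N actual=T -> ctr[1]=1
Ev 3: PC=3 idx=1 pred=N actual=T -> ctr[1]=2
Ev 4: PC=3 idx=1 pred=T actual=N -> ctr[1]=1
Ev 5: PC=1 idx=1 pred=N actual=N -> ctr[1]=0
Ev 6: PC=1 idx=1 pred=N actual=N -> ctr[1]=0
Ev 7: PC=3 idx=1 pred=N actual=N -> ctr[1]=0
Ev 8: PC=1 idx=1 pred=N actual=T -> ctr[1]=1
Ev 9: PC=1 idx=1 pred=N actual=N -> ctr[1]=0
Ev 10: PC=3 idx=1 pred=N actual=N -> ctr[1]=0
Ev 11: PC=1 idx=1 pred=N actual=N -> ctr[1]=0

Answer: N N N T N N N N N N N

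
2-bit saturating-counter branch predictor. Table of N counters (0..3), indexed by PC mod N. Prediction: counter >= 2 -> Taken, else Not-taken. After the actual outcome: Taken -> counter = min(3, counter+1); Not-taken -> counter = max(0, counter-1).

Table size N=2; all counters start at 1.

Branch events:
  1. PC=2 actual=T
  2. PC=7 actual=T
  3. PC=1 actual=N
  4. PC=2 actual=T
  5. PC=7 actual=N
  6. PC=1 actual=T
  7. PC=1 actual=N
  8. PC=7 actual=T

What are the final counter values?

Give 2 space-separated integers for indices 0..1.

Answer: 3 1

Derivation:
Ev 1: PC=2 idx=0 pred=N actual=T -> ctr[0]=2
Ev 2: PC=7 idx=1 pred=N actual=T -> ctr[1]=2
Ev 3: PC=1 idx=1 pred=T actual=N -> ctr[1]=1
Ev 4: PC=2 idx=0 pred=T actual=T -> ctr[0]=3
Ev 5: PC=7 idx=1 pred=N actual=N -> ctr[1]=0
Ev 6: PC=1 idx=1 pred=N actual=T -> ctr[1]=1
Ev 7: PC=1 idx=1 pred=N actual=N -> ctr[1]=0
Ev 8: PC=7 idx=1 pred=N actual=T -> ctr[1]=1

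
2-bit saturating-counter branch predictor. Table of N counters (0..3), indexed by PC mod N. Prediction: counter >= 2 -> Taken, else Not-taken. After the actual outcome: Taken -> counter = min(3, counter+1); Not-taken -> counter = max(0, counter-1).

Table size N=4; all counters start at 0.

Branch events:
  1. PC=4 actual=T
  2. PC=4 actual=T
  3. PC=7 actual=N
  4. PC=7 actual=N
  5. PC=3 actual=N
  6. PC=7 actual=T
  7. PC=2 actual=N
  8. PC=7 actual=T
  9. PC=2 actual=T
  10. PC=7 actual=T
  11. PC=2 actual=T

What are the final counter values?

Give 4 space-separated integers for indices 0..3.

Ev 1: PC=4 idx=0 pred=N actual=T -> ctr[0]=1
Ev 2: PC=4 idx=0 pred=N actual=T -> ctr[0]=2
Ev 3: PC=7 idx=3 pred=N actual=N -> ctr[3]=0
Ev 4: PC=7 idx=3 pred=N actual=N -> ctr[3]=0
Ev 5: PC=3 idx=3 pred=N actual=N -> ctr[3]=0
Ev 6: PC=7 idx=3 pred=N actual=T -> ctr[3]=1
Ev 7: PC=2 idx=2 pred=N actual=N -> ctr[2]=0
Ev 8: PC=7 idx=3 pred=N actual=T -> ctr[3]=2
Ev 9: PC=2 idx=2 pred=N actual=T -> ctr[2]=1
Ev 10: PC=7 idx=3 pred=T actual=T -> ctr[3]=3
Ev 11: PC=2 idx=2 pred=N actual=T -> ctr[2]=2

Answer: 2 0 2 3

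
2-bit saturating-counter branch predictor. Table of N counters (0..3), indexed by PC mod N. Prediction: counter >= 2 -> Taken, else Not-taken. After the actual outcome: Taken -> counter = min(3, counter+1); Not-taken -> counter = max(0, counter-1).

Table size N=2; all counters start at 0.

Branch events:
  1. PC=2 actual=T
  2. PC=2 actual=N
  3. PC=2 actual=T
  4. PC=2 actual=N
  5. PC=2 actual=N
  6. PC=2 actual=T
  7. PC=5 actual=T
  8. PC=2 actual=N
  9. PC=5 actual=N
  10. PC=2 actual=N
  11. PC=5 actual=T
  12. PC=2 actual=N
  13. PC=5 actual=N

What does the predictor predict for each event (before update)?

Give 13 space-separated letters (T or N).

Answer: N N N N N N N N N N N N N

Derivation:
Ev 1: PC=2 idx=0 pred=N actual=T -> ctr[0]=1
Ev 2: PC=2 idx=0 pred=N actual=N -> ctr[0]=0
Ev 3: PC=2 idx=0 pred=N actual=T -> ctr[0]=1
Ev 4: PC=2 idx=0 pred=N actual=N -> ctr[0]=0
Ev 5: PC=2 idx=0 pred=N actual=N -> ctr[0]=0
Ev 6: PC=2 idx=0 pred=N actual=T -> ctr[0]=1
Ev 7: PC=5 idx=1 pred=N actual=T -> ctr[1]=1
Ev 8: PC=2 idx=0 pred=N actual=N -> ctr[0]=0
Ev 9: PC=5 idx=1 pred=N actual=N -> ctr[1]=0
Ev 10: PC=2 idx=0 pred=N actual=N -> ctr[0]=0
Ev 11: PC=5 idx=1 pred=N actual=T -> ctr[1]=1
Ev 12: PC=2 idx=0 pred=N actual=N -> ctr[0]=0
Ev 13: PC=5 idx=1 pred=N actual=N -> ctr[1]=0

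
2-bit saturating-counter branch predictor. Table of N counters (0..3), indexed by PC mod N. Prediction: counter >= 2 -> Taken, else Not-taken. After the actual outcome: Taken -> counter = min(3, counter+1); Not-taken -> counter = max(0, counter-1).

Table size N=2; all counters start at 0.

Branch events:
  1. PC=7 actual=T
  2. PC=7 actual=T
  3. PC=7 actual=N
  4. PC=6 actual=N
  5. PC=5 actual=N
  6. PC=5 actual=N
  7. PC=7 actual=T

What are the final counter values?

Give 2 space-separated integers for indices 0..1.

Answer: 0 1

Derivation:
Ev 1: PC=7 idx=1 pred=N actual=T -> ctr[1]=1
Ev 2: PC=7 idx=1 pred=N actual=T -> ctr[1]=2
Ev 3: PC=7 idx=1 pred=T actual=N -> ctr[1]=1
Ev 4: PC=6 idx=0 pred=N actual=N -> ctr[0]=0
Ev 5: PC=5 idx=1 pred=N actual=N -> ctr[1]=0
Ev 6: PC=5 idx=1 pred=N actual=N -> ctr[1]=0
Ev 7: PC=7 idx=1 pred=N actual=T -> ctr[1]=1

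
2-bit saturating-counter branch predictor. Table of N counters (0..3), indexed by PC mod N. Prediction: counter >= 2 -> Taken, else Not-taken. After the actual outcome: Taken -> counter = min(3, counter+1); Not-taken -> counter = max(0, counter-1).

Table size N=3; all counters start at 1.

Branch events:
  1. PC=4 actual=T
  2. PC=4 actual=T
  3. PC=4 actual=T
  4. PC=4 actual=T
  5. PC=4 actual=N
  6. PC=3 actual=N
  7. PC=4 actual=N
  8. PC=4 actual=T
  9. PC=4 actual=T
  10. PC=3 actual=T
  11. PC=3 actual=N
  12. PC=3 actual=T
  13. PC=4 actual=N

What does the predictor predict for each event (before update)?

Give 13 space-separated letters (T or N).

Answer: N T T T T N T N T N N N T

Derivation:
Ev 1: PC=4 idx=1 pred=N actual=T -> ctr[1]=2
Ev 2: PC=4 idx=1 pred=T actual=T -> ctr[1]=3
Ev 3: PC=4 idx=1 pred=T actual=T -> ctr[1]=3
Ev 4: PC=4 idx=1 pred=T actual=T -> ctr[1]=3
Ev 5: PC=4 idx=1 pred=T actual=N -> ctr[1]=2
Ev 6: PC=3 idx=0 pred=N actual=N -> ctr[0]=0
Ev 7: PC=4 idx=1 pred=T actual=N -> ctr[1]=1
Ev 8: PC=4 idx=1 pred=N actual=T -> ctr[1]=2
Ev 9: PC=4 idx=1 pred=T actual=T -> ctr[1]=3
Ev 10: PC=3 idx=0 pred=N actual=T -> ctr[0]=1
Ev 11: PC=3 idx=0 pred=N actual=N -> ctr[0]=0
Ev 12: PC=3 idx=0 pred=N actual=T -> ctr[0]=1
Ev 13: PC=4 idx=1 pred=T actual=N -> ctr[1]=2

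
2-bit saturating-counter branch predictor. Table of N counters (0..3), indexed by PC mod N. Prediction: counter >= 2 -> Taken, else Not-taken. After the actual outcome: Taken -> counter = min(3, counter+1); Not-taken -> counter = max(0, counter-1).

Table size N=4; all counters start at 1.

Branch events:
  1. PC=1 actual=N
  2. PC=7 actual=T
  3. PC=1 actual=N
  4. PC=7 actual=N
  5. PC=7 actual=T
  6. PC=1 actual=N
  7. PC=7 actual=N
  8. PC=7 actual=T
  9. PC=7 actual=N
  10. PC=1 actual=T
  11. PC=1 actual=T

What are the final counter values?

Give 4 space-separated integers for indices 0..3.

Answer: 1 2 1 1

Derivation:
Ev 1: PC=1 idx=1 pred=N actual=N -> ctr[1]=0
Ev 2: PC=7 idx=3 pred=N actual=T -> ctr[3]=2
Ev 3: PC=1 idx=1 pred=N actual=N -> ctr[1]=0
Ev 4: PC=7 idx=3 pred=T actual=N -> ctr[3]=1
Ev 5: PC=7 idx=3 pred=N actual=T -> ctr[3]=2
Ev 6: PC=1 idx=1 pred=N actual=N -> ctr[1]=0
Ev 7: PC=7 idx=3 pred=T actual=N -> ctr[3]=1
Ev 8: PC=7 idx=3 pred=N actual=T -> ctr[3]=2
Ev 9: PC=7 idx=3 pred=T actual=N -> ctr[3]=1
Ev 10: PC=1 idx=1 pred=N actual=T -> ctr[1]=1
Ev 11: PC=1 idx=1 pred=N actual=T -> ctr[1]=2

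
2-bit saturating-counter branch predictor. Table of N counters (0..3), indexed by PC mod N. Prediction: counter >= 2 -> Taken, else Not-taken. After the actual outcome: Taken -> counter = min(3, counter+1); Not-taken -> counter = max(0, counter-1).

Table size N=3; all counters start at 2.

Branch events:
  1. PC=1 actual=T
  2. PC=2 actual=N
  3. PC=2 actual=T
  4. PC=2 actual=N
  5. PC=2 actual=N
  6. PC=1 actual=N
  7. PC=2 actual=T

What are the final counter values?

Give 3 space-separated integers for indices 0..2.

Answer: 2 2 1

Derivation:
Ev 1: PC=1 idx=1 pred=T actual=T -> ctr[1]=3
Ev 2: PC=2 idx=2 pred=T actual=N -> ctr[2]=1
Ev 3: PC=2 idx=2 pred=N actual=T -> ctr[2]=2
Ev 4: PC=2 idx=2 pred=T actual=N -> ctr[2]=1
Ev 5: PC=2 idx=2 pred=N actual=N -> ctr[2]=0
Ev 6: PC=1 idx=1 pred=T actual=N -> ctr[1]=2
Ev 7: PC=2 idx=2 pred=N actual=T -> ctr[2]=1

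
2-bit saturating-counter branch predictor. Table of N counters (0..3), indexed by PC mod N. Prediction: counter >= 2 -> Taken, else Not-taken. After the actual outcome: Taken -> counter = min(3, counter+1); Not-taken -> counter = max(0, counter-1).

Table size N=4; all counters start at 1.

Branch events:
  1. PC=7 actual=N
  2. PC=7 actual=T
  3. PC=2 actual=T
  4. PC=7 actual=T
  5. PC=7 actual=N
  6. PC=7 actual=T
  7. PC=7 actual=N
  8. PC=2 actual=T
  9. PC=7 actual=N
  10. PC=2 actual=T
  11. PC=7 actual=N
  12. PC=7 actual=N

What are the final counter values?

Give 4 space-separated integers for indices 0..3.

Answer: 1 1 3 0

Derivation:
Ev 1: PC=7 idx=3 pred=N actual=N -> ctr[3]=0
Ev 2: PC=7 idx=3 pred=N actual=T -> ctr[3]=1
Ev 3: PC=2 idx=2 pred=N actual=T -> ctr[2]=2
Ev 4: PC=7 idx=3 pred=N actual=T -> ctr[3]=2
Ev 5: PC=7 idx=3 pred=T actual=N -> ctr[3]=1
Ev 6: PC=7 idx=3 pred=N actual=T -> ctr[3]=2
Ev 7: PC=7 idx=3 pred=T actual=N -> ctr[3]=1
Ev 8: PC=2 idx=2 pred=T actual=T -> ctr[2]=3
Ev 9: PC=7 idx=3 pred=N actual=N -> ctr[3]=0
Ev 10: PC=2 idx=2 pred=T actual=T -> ctr[2]=3
Ev 11: PC=7 idx=3 pred=N actual=N -> ctr[3]=0
Ev 12: PC=7 idx=3 pred=N actual=N -> ctr[3]=0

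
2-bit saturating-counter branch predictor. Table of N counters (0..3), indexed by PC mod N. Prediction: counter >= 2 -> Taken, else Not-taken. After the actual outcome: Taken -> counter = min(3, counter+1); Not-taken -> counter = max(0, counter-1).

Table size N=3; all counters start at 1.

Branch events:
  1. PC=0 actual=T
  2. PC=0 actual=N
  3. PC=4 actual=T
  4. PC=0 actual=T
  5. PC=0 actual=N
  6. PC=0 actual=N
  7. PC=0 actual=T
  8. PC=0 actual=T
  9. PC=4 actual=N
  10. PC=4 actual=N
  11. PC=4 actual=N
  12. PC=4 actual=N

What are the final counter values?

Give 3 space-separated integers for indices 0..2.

Answer: 2 0 1

Derivation:
Ev 1: PC=0 idx=0 pred=N actual=T -> ctr[0]=2
Ev 2: PC=0 idx=0 pred=T actual=N -> ctr[0]=1
Ev 3: PC=4 idx=1 pred=N actual=T -> ctr[1]=2
Ev 4: PC=0 idx=0 pred=N actual=T -> ctr[0]=2
Ev 5: PC=0 idx=0 pred=T actual=N -> ctr[0]=1
Ev 6: PC=0 idx=0 pred=N actual=N -> ctr[0]=0
Ev 7: PC=0 idx=0 pred=N actual=T -> ctr[0]=1
Ev 8: PC=0 idx=0 pred=N actual=T -> ctr[0]=2
Ev 9: PC=4 idx=1 pred=T actual=N -> ctr[1]=1
Ev 10: PC=4 idx=1 pred=N actual=N -> ctr[1]=0
Ev 11: PC=4 idx=1 pred=N actual=N -> ctr[1]=0
Ev 12: PC=4 idx=1 pred=N actual=N -> ctr[1]=0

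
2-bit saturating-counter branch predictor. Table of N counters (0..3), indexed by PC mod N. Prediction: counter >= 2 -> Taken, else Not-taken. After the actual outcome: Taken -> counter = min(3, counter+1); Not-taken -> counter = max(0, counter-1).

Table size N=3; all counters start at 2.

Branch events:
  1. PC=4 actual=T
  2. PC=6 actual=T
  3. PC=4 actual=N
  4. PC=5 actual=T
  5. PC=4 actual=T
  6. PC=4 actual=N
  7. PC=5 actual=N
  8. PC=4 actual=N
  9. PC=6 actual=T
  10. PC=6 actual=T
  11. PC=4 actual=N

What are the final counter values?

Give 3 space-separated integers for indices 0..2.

Ev 1: PC=4 idx=1 pred=T actual=T -> ctr[1]=3
Ev 2: PC=6 idx=0 pred=T actual=T -> ctr[0]=3
Ev 3: PC=4 idx=1 pred=T actual=N -> ctr[1]=2
Ev 4: PC=5 idx=2 pred=T actual=T -> ctr[2]=3
Ev 5: PC=4 idx=1 pred=T actual=T -> ctr[1]=3
Ev 6: PC=4 idx=1 pred=T actual=N -> ctr[1]=2
Ev 7: PC=5 idx=2 pred=T actual=N -> ctr[2]=2
Ev 8: PC=4 idx=1 pred=T actual=N -> ctr[1]=1
Ev 9: PC=6 idx=0 pred=T actual=T -> ctr[0]=3
Ev 10: PC=6 idx=0 pred=T actual=T -> ctr[0]=3
Ev 11: PC=4 idx=1 pred=N actual=N -> ctr[1]=0

Answer: 3 0 2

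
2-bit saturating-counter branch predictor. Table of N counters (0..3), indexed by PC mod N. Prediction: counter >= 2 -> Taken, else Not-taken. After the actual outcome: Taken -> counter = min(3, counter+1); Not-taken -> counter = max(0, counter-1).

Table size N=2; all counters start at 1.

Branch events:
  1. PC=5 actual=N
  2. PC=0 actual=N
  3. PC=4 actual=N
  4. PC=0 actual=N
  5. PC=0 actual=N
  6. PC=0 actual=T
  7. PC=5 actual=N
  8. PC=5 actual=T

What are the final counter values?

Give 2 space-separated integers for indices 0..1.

Answer: 1 1

Derivation:
Ev 1: PC=5 idx=1 pred=N actual=N -> ctr[1]=0
Ev 2: PC=0 idx=0 pred=N actual=N -> ctr[0]=0
Ev 3: PC=4 idx=0 pred=N actual=N -> ctr[0]=0
Ev 4: PC=0 idx=0 pred=N actual=N -> ctr[0]=0
Ev 5: PC=0 idx=0 pred=N actual=N -> ctr[0]=0
Ev 6: PC=0 idx=0 pred=N actual=T -> ctr[0]=1
Ev 7: PC=5 idx=1 pred=N actual=N -> ctr[1]=0
Ev 8: PC=5 idx=1 pred=N actual=T -> ctr[1]=1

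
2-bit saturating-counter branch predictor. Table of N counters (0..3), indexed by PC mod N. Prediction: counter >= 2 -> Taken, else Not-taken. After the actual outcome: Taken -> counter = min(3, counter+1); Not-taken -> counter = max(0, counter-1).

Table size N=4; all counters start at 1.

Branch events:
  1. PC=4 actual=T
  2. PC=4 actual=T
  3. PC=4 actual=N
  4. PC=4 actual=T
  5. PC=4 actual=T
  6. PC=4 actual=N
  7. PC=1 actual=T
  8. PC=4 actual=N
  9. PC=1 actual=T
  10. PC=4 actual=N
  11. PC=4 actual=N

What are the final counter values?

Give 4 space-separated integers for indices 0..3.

Answer: 0 3 1 1

Derivation:
Ev 1: PC=4 idx=0 pred=N actual=T -> ctr[0]=2
Ev 2: PC=4 idx=0 pred=T actual=T -> ctr[0]=3
Ev 3: PC=4 idx=0 pred=T actual=N -> ctr[0]=2
Ev 4: PC=4 idx=0 pred=T actual=T -> ctr[0]=3
Ev 5: PC=4 idx=0 pred=T actual=T -> ctr[0]=3
Ev 6: PC=4 idx=0 pred=T actual=N -> ctr[0]=2
Ev 7: PC=1 idx=1 pred=N actual=T -> ctr[1]=2
Ev 8: PC=4 idx=0 pred=T actual=N -> ctr[0]=1
Ev 9: PC=1 idx=1 pred=T actual=T -> ctr[1]=3
Ev 10: PC=4 idx=0 pred=N actual=N -> ctr[0]=0
Ev 11: PC=4 idx=0 pred=N actual=N -> ctr[0]=0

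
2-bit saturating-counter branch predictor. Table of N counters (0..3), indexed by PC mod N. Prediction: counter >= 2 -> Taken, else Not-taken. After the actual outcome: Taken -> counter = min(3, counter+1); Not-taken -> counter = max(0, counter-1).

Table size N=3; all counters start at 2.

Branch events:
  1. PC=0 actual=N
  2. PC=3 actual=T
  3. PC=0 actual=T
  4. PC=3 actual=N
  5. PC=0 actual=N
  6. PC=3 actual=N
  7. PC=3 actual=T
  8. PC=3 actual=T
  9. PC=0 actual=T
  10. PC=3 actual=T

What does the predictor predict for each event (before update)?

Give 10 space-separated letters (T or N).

Answer: T N T T T N N N T T

Derivation:
Ev 1: PC=0 idx=0 pred=T actual=N -> ctr[0]=1
Ev 2: PC=3 idx=0 pred=N actual=T -> ctr[0]=2
Ev 3: PC=0 idx=0 pred=T actual=T -> ctr[0]=3
Ev 4: PC=3 idx=0 pred=T actual=N -> ctr[0]=2
Ev 5: PC=0 idx=0 pred=T actual=N -> ctr[0]=1
Ev 6: PC=3 idx=0 pred=N actual=N -> ctr[0]=0
Ev 7: PC=3 idx=0 pred=N actual=T -> ctr[0]=1
Ev 8: PC=3 idx=0 pred=N actual=T -> ctr[0]=2
Ev 9: PC=0 idx=0 pred=T actual=T -> ctr[0]=3
Ev 10: PC=3 idx=0 pred=T actual=T -> ctr[0]=3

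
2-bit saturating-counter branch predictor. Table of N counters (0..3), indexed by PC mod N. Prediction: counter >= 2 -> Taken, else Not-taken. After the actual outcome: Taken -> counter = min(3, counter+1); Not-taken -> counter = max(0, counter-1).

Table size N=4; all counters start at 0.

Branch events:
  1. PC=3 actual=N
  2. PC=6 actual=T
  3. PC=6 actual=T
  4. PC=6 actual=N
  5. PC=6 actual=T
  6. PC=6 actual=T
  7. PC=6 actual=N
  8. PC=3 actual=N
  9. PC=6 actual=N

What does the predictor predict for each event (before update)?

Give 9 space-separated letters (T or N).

Answer: N N N T N T T N T

Derivation:
Ev 1: PC=3 idx=3 pred=N actual=N -> ctr[3]=0
Ev 2: PC=6 idx=2 pred=N actual=T -> ctr[2]=1
Ev 3: PC=6 idx=2 pred=N actual=T -> ctr[2]=2
Ev 4: PC=6 idx=2 pred=T actual=N -> ctr[2]=1
Ev 5: PC=6 idx=2 pred=N actual=T -> ctr[2]=2
Ev 6: PC=6 idx=2 pred=T actual=T -> ctr[2]=3
Ev 7: PC=6 idx=2 pred=T actual=N -> ctr[2]=2
Ev 8: PC=3 idx=3 pred=N actual=N -> ctr[3]=0
Ev 9: PC=6 idx=2 pred=T actual=N -> ctr[2]=1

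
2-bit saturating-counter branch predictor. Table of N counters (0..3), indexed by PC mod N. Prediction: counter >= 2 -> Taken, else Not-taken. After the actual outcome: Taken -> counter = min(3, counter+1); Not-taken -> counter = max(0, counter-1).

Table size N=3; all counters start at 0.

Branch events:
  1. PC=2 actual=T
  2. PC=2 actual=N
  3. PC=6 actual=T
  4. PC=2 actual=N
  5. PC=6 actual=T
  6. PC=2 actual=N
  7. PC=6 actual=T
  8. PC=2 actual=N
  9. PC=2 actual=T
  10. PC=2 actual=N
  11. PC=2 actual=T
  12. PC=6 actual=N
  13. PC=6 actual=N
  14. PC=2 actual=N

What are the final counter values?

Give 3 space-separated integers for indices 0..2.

Answer: 1 0 0

Derivation:
Ev 1: PC=2 idx=2 pred=N actual=T -> ctr[2]=1
Ev 2: PC=2 idx=2 pred=N actual=N -> ctr[2]=0
Ev 3: PC=6 idx=0 pred=N actual=T -> ctr[0]=1
Ev 4: PC=2 idx=2 pred=N actual=N -> ctr[2]=0
Ev 5: PC=6 idx=0 pred=N actual=T -> ctr[0]=2
Ev 6: PC=2 idx=2 pred=N actual=N -> ctr[2]=0
Ev 7: PC=6 idx=0 pred=T actual=T -> ctr[0]=3
Ev 8: PC=2 idx=2 pred=N actual=N -> ctr[2]=0
Ev 9: PC=2 idx=2 pred=N actual=T -> ctr[2]=1
Ev 10: PC=2 idx=2 pred=N actual=N -> ctr[2]=0
Ev 11: PC=2 idx=2 pred=N actual=T -> ctr[2]=1
Ev 12: PC=6 idx=0 pred=T actual=N -> ctr[0]=2
Ev 13: PC=6 idx=0 pred=T actual=N -> ctr[0]=1
Ev 14: PC=2 idx=2 pred=N actual=N -> ctr[2]=0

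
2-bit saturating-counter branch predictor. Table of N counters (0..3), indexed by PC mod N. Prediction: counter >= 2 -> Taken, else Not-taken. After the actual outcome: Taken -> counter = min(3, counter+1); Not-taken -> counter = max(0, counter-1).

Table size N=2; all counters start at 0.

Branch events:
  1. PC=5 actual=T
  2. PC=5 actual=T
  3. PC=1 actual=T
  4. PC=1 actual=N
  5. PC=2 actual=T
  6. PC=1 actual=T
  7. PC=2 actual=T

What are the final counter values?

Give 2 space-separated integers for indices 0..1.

Answer: 2 3

Derivation:
Ev 1: PC=5 idx=1 pred=N actual=T -> ctr[1]=1
Ev 2: PC=5 idx=1 pred=N actual=T -> ctr[1]=2
Ev 3: PC=1 idx=1 pred=T actual=T -> ctr[1]=3
Ev 4: PC=1 idx=1 pred=T actual=N -> ctr[1]=2
Ev 5: PC=2 idx=0 pred=N actual=T -> ctr[0]=1
Ev 6: PC=1 idx=1 pred=T actual=T -> ctr[1]=3
Ev 7: PC=2 idx=0 pred=N actual=T -> ctr[0]=2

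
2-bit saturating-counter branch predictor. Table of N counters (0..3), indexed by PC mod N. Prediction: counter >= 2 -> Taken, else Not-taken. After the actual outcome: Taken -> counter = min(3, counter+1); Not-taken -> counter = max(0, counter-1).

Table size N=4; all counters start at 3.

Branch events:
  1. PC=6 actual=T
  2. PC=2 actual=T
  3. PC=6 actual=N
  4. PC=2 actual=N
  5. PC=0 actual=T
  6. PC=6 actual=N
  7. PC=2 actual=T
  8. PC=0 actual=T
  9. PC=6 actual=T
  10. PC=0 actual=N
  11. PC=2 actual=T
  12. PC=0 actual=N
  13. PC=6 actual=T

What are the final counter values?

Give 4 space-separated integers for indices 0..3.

Ev 1: PC=6 idx=2 pred=T actual=T -> ctr[2]=3
Ev 2: PC=2 idx=2 pred=T actual=T -> ctr[2]=3
Ev 3: PC=6 idx=2 pred=T actual=N -> ctr[2]=2
Ev 4: PC=2 idx=2 pred=T actual=N -> ctr[2]=1
Ev 5: PC=0 idx=0 pred=T actual=T -> ctr[0]=3
Ev 6: PC=6 idx=2 pred=N actual=N -> ctr[2]=0
Ev 7: PC=2 idx=2 pred=N actual=T -> ctr[2]=1
Ev 8: PC=0 idx=0 pred=T actual=T -> ctr[0]=3
Ev 9: PC=6 idx=2 pred=N actual=T -> ctr[2]=2
Ev 10: PC=0 idx=0 pred=T actual=N -> ctr[0]=2
Ev 11: PC=2 idx=2 pred=T actual=T -> ctr[2]=3
Ev 12: PC=0 idx=0 pred=T actual=N -> ctr[0]=1
Ev 13: PC=6 idx=2 pred=T actual=T -> ctr[2]=3

Answer: 1 3 3 3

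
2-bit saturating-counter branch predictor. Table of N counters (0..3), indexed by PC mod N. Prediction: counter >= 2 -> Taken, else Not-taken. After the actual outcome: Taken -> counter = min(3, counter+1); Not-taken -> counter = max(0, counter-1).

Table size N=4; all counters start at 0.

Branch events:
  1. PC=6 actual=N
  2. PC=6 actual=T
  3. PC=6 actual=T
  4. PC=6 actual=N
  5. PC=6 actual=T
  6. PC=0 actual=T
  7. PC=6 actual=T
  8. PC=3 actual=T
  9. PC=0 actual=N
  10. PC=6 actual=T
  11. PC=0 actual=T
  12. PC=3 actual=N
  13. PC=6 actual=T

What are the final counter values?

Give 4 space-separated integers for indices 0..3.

Answer: 1 0 3 0

Derivation:
Ev 1: PC=6 idx=2 pred=N actual=N -> ctr[2]=0
Ev 2: PC=6 idx=2 pred=N actual=T -> ctr[2]=1
Ev 3: PC=6 idx=2 pred=N actual=T -> ctr[2]=2
Ev 4: PC=6 idx=2 pred=T actual=N -> ctr[2]=1
Ev 5: PC=6 idx=2 pred=N actual=T -> ctr[2]=2
Ev 6: PC=0 idx=0 pred=N actual=T -> ctr[0]=1
Ev 7: PC=6 idx=2 pred=T actual=T -> ctr[2]=3
Ev 8: PC=3 idx=3 pred=N actual=T -> ctr[3]=1
Ev 9: PC=0 idx=0 pred=N actual=N -> ctr[0]=0
Ev 10: PC=6 idx=2 pred=T actual=T -> ctr[2]=3
Ev 11: PC=0 idx=0 pred=N actual=T -> ctr[0]=1
Ev 12: PC=3 idx=3 pred=N actual=N -> ctr[3]=0
Ev 13: PC=6 idx=2 pred=T actual=T -> ctr[2]=3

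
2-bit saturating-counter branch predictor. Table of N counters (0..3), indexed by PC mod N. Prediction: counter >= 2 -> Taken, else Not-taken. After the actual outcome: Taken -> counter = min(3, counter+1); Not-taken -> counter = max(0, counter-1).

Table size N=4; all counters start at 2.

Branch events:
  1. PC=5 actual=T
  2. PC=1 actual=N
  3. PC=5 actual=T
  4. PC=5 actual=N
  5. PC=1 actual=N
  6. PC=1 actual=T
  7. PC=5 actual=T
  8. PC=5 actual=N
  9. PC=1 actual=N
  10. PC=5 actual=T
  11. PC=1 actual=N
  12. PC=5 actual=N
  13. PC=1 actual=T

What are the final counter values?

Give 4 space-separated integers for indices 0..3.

Ev 1: PC=5 idx=1 pred=T actual=T -> ctr[1]=3
Ev 2: PC=1 idx=1 pred=T actual=N -> ctr[1]=2
Ev 3: PC=5 idx=1 pred=T actual=T -> ctr[1]=3
Ev 4: PC=5 idx=1 pred=T actual=N -> ctr[1]=2
Ev 5: PC=1 idx=1 pred=T actual=N -> ctr[1]=1
Ev 6: PC=1 idx=1 pred=N actual=T -> ctr[1]=2
Ev 7: PC=5 idx=1 pred=T actual=T -> ctr[1]=3
Ev 8: PC=5 idx=1 pred=T actual=N -> ctr[1]=2
Ev 9: PC=1 idx=1 pred=T actual=N -> ctr[1]=1
Ev 10: PC=5 idx=1 pred=N actual=T -> ctr[1]=2
Ev 11: PC=1 idx=1 pred=T actual=N -> ctr[1]=1
Ev 12: PC=5 idx=1 pred=N actual=N -> ctr[1]=0
Ev 13: PC=1 idx=1 pred=N actual=T -> ctr[1]=1

Answer: 2 1 2 2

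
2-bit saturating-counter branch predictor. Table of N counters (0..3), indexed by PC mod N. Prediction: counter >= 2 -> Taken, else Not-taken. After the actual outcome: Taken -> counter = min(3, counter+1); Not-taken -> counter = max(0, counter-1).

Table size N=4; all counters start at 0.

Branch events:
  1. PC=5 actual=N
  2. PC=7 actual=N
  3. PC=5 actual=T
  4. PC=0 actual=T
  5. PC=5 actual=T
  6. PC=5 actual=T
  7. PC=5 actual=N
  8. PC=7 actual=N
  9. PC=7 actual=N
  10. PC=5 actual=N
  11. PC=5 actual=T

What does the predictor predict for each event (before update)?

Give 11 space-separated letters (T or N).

Answer: N N N N N T T N N T N

Derivation:
Ev 1: PC=5 idx=1 pred=N actual=N -> ctr[1]=0
Ev 2: PC=7 idx=3 pred=N actual=N -> ctr[3]=0
Ev 3: PC=5 idx=1 pred=N actual=T -> ctr[1]=1
Ev 4: PC=0 idx=0 pred=N actual=T -> ctr[0]=1
Ev 5: PC=5 idx=1 pred=N actual=T -> ctr[1]=2
Ev 6: PC=5 idx=1 pred=T actual=T -> ctr[1]=3
Ev 7: PC=5 idx=1 pred=T actual=N -> ctr[1]=2
Ev 8: PC=7 idx=3 pred=N actual=N -> ctr[3]=0
Ev 9: PC=7 idx=3 pred=N actual=N -> ctr[3]=0
Ev 10: PC=5 idx=1 pred=T actual=N -> ctr[1]=1
Ev 11: PC=5 idx=1 pred=N actual=T -> ctr[1]=2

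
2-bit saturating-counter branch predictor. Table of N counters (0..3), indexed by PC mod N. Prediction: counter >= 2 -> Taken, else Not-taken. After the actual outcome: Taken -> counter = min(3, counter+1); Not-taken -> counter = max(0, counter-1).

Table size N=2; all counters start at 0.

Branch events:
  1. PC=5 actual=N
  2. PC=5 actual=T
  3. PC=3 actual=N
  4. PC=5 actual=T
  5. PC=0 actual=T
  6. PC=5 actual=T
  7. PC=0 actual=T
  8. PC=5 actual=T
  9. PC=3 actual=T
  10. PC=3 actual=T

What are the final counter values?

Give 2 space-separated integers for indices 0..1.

Ev 1: PC=5 idx=1 pred=N actual=N -> ctr[1]=0
Ev 2: PC=5 idx=1 pred=N actual=T -> ctr[1]=1
Ev 3: PC=3 idx=1 pred=N actual=N -> ctr[1]=0
Ev 4: PC=5 idx=1 pred=N actual=T -> ctr[1]=1
Ev 5: PC=0 idx=0 pred=N actual=T -> ctr[0]=1
Ev 6: PC=5 idx=1 pred=N actual=T -> ctr[1]=2
Ev 7: PC=0 idx=0 pred=N actual=T -> ctr[0]=2
Ev 8: PC=5 idx=1 pred=T actual=T -> ctr[1]=3
Ev 9: PC=3 idx=1 pred=T actual=T -> ctr[1]=3
Ev 10: PC=3 idx=1 pred=T actual=T -> ctr[1]=3

Answer: 2 3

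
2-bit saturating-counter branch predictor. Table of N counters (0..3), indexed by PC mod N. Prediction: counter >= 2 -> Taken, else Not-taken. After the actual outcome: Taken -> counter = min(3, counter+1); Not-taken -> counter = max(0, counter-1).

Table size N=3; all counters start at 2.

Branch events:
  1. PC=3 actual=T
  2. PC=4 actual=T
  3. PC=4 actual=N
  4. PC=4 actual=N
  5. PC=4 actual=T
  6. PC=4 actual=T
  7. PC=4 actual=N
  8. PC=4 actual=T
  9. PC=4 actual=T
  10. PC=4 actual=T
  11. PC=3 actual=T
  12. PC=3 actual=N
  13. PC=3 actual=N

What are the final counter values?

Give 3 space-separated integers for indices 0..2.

Answer: 1 3 2

Derivation:
Ev 1: PC=3 idx=0 pred=T actual=T -> ctr[0]=3
Ev 2: PC=4 idx=1 pred=T actual=T -> ctr[1]=3
Ev 3: PC=4 idx=1 pred=T actual=N -> ctr[1]=2
Ev 4: PC=4 idx=1 pred=T actual=N -> ctr[1]=1
Ev 5: PC=4 idx=1 pred=N actual=T -> ctr[1]=2
Ev 6: PC=4 idx=1 pred=T actual=T -> ctr[1]=3
Ev 7: PC=4 idx=1 pred=T actual=N -> ctr[1]=2
Ev 8: PC=4 idx=1 pred=T actual=T -> ctr[1]=3
Ev 9: PC=4 idx=1 pred=T actual=T -> ctr[1]=3
Ev 10: PC=4 idx=1 pred=T actual=T -> ctr[1]=3
Ev 11: PC=3 idx=0 pred=T actual=T -> ctr[0]=3
Ev 12: PC=3 idx=0 pred=T actual=N -> ctr[0]=2
Ev 13: PC=3 idx=0 pred=T actual=N -> ctr[0]=1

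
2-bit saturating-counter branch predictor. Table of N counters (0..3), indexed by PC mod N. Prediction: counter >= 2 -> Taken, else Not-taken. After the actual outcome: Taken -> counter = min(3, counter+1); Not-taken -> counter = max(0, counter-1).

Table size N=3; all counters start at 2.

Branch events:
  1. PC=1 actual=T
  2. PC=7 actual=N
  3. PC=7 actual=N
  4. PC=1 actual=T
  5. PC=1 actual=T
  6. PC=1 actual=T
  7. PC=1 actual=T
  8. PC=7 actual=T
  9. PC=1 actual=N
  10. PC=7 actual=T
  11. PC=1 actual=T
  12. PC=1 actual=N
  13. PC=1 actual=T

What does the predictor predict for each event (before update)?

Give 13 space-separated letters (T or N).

Ev 1: PC=1 idx=1 pred=T actual=T -> ctr[1]=3
Ev 2: PC=7 idx=1 pred=T actual=N -> ctr[1]=2
Ev 3: PC=7 idx=1 pred=T actual=N -> ctr[1]=1
Ev 4: PC=1 idx=1 pred=N actual=T -> ctr[1]=2
Ev 5: PC=1 idx=1 pred=T actual=T -> ctr[1]=3
Ev 6: PC=1 idx=1 pred=T actual=T -> ctr[1]=3
Ev 7: PC=1 idx=1 pred=T actual=T -> ctr[1]=3
Ev 8: PC=7 idx=1 pred=T actual=T -> ctr[1]=3
Ev 9: PC=1 idx=1 pred=T actual=N -> ctr[1]=2
Ev 10: PC=7 idx=1 pred=T actual=T -> ctr[1]=3
Ev 11: PC=1 idx=1 pred=T actual=T -> ctr[1]=3
Ev 12: PC=1 idx=1 pred=T actual=N -> ctr[1]=2
Ev 13: PC=1 idx=1 pred=T actual=T -> ctr[1]=3

Answer: T T T N T T T T T T T T T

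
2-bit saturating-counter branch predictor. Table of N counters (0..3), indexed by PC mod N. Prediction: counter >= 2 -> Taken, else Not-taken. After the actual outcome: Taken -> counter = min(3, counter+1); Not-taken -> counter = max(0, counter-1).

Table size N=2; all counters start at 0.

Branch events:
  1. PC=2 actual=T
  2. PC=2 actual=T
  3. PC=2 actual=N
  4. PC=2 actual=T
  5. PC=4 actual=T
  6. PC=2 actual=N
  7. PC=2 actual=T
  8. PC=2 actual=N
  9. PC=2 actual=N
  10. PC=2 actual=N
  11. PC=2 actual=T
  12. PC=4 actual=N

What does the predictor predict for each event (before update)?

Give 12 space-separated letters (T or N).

Ev 1: PC=2 idx=0 pred=N actual=T -> ctr[0]=1
Ev 2: PC=2 idx=0 pred=N actual=T -> ctr[0]=2
Ev 3: PC=2 idx=0 pred=T actual=N -> ctr[0]=1
Ev 4: PC=2 idx=0 pred=N actual=T -> ctr[0]=2
Ev 5: PC=4 idx=0 pred=T actual=T -> ctr[0]=3
Ev 6: PC=2 idx=0 pred=T actual=N -> ctr[0]=2
Ev 7: PC=2 idx=0 pred=T actual=T -> ctr[0]=3
Ev 8: PC=2 idx=0 pred=T actual=N -> ctr[0]=2
Ev 9: PC=2 idx=0 pred=T actual=N -> ctr[0]=1
Ev 10: PC=2 idx=0 pred=N actual=N -> ctr[0]=0
Ev 11: PC=2 idx=0 pred=N actual=T -> ctr[0]=1
Ev 12: PC=4 idx=0 pred=N actual=N -> ctr[0]=0

Answer: N N T N T T T T T N N N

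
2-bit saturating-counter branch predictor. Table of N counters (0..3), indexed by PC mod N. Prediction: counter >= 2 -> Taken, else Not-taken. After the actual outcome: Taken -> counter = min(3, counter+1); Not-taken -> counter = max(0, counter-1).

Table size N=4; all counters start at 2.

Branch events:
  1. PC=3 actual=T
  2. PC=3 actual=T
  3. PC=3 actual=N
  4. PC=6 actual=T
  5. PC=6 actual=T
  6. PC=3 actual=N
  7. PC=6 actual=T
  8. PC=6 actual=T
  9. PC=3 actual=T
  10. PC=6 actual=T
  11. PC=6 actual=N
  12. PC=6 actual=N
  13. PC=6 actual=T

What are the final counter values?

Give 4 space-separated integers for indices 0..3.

Answer: 2 2 2 2

Derivation:
Ev 1: PC=3 idx=3 pred=T actual=T -> ctr[3]=3
Ev 2: PC=3 idx=3 pred=T actual=T -> ctr[3]=3
Ev 3: PC=3 idx=3 pred=T actual=N -> ctr[3]=2
Ev 4: PC=6 idx=2 pred=T actual=T -> ctr[2]=3
Ev 5: PC=6 idx=2 pred=T actual=T -> ctr[2]=3
Ev 6: PC=3 idx=3 pred=T actual=N -> ctr[3]=1
Ev 7: PC=6 idx=2 pred=T actual=T -> ctr[2]=3
Ev 8: PC=6 idx=2 pred=T actual=T -> ctr[2]=3
Ev 9: PC=3 idx=3 pred=N actual=T -> ctr[3]=2
Ev 10: PC=6 idx=2 pred=T actual=T -> ctr[2]=3
Ev 11: PC=6 idx=2 pred=T actual=N -> ctr[2]=2
Ev 12: PC=6 idx=2 pred=T actual=N -> ctr[2]=1
Ev 13: PC=6 idx=2 pred=N actual=T -> ctr[2]=2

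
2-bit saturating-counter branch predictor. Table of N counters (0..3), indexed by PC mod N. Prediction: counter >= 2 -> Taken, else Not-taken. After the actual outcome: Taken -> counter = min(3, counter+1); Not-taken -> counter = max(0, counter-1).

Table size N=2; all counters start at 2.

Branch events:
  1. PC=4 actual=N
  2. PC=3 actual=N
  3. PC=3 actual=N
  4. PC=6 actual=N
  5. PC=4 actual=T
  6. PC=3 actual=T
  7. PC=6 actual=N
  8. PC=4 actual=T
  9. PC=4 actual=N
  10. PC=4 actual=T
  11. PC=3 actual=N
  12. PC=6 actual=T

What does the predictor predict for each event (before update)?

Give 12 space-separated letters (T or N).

Ev 1: PC=4 idx=0 pred=T actual=N -> ctr[0]=1
Ev 2: PC=3 idx=1 pred=T actual=N -> ctr[1]=1
Ev 3: PC=3 idx=1 pred=N actual=N -> ctr[1]=0
Ev 4: PC=6 idx=0 pred=N actual=N -> ctr[0]=0
Ev 5: PC=4 idx=0 pred=N actual=T -> ctr[0]=1
Ev 6: PC=3 idx=1 pred=N actual=T -> ctr[1]=1
Ev 7: PC=6 idx=0 pred=N actual=N -> ctr[0]=0
Ev 8: PC=4 idx=0 pred=N actual=T -> ctr[0]=1
Ev 9: PC=4 idx=0 pred=N actual=N -> ctr[0]=0
Ev 10: PC=4 idx=0 pred=N actual=T -> ctr[0]=1
Ev 11: PC=3 idx=1 pred=N actual=N -> ctr[1]=0
Ev 12: PC=6 idx=0 pred=N actual=T -> ctr[0]=2

Answer: T T N N N N N N N N N N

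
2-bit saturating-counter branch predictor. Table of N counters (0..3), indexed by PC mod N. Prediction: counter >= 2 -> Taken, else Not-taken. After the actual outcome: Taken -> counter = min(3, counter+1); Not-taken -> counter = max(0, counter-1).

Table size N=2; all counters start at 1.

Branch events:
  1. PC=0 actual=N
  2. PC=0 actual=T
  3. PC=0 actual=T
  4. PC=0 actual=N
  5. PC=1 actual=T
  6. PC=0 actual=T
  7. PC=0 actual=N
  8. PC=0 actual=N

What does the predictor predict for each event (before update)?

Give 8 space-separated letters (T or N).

Ev 1: PC=0 idx=0 pred=N actual=N -> ctr[0]=0
Ev 2: PC=0 idx=0 pred=N actual=T -> ctr[0]=1
Ev 3: PC=0 idx=0 pred=N actual=T -> ctr[0]=2
Ev 4: PC=0 idx=0 pred=T actual=N -> ctr[0]=1
Ev 5: PC=1 idx=1 pred=N actual=T -> ctr[1]=2
Ev 6: PC=0 idx=0 pred=N actual=T -> ctr[0]=2
Ev 7: PC=0 idx=0 pred=T actual=N -> ctr[0]=1
Ev 8: PC=0 idx=0 pred=N actual=N -> ctr[0]=0

Answer: N N N T N N T N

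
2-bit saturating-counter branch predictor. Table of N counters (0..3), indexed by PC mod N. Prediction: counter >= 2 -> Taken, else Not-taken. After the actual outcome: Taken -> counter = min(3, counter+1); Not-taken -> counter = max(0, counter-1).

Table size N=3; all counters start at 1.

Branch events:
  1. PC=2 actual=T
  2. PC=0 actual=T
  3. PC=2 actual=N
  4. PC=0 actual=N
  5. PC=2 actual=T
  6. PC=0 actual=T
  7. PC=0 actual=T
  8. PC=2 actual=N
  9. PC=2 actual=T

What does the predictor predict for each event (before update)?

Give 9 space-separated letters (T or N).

Answer: N N T T N N T T N

Derivation:
Ev 1: PC=2 idx=2 pred=N actual=T -> ctr[2]=2
Ev 2: PC=0 idx=0 pred=N actual=T -> ctr[0]=2
Ev 3: PC=2 idx=2 pred=T actual=N -> ctr[2]=1
Ev 4: PC=0 idx=0 pred=T actual=N -> ctr[0]=1
Ev 5: PC=2 idx=2 pred=N actual=T -> ctr[2]=2
Ev 6: PC=0 idx=0 pred=N actual=T -> ctr[0]=2
Ev 7: PC=0 idx=0 pred=T actual=T -> ctr[0]=3
Ev 8: PC=2 idx=2 pred=T actual=N -> ctr[2]=1
Ev 9: PC=2 idx=2 pred=N actual=T -> ctr[2]=2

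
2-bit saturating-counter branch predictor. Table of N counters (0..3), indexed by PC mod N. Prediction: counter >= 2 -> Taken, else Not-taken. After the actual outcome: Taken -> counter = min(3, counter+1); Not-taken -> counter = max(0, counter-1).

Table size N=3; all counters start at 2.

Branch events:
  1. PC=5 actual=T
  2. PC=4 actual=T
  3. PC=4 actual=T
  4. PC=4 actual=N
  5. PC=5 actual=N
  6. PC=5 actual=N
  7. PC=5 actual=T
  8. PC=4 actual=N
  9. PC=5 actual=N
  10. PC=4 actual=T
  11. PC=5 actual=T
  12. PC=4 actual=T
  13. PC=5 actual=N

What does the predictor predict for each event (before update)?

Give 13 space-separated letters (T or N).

Ev 1: PC=5 idx=2 pred=T actual=T -> ctr[2]=3
Ev 2: PC=4 idx=1 pred=T actual=T -> ctr[1]=3
Ev 3: PC=4 idx=1 pred=T actual=T -> ctr[1]=3
Ev 4: PC=4 idx=1 pred=T actual=N -> ctr[1]=2
Ev 5: PC=5 idx=2 pred=T actual=N -> ctr[2]=2
Ev 6: PC=5 idx=2 pred=T actual=N -> ctr[2]=1
Ev 7: PC=5 idx=2 pred=N actual=T -> ctr[2]=2
Ev 8: PC=4 idx=1 pred=T actual=N -> ctr[1]=1
Ev 9: PC=5 idx=2 pred=T actual=N -> ctr[2]=1
Ev 10: PC=4 idx=1 pred=N actual=T -> ctr[1]=2
Ev 11: PC=5 idx=2 pred=N actual=T -> ctr[2]=2
Ev 12: PC=4 idx=1 pred=T actual=T -> ctr[1]=3
Ev 13: PC=5 idx=2 pred=T actual=N -> ctr[2]=1

Answer: T T T T T T N T T N N T T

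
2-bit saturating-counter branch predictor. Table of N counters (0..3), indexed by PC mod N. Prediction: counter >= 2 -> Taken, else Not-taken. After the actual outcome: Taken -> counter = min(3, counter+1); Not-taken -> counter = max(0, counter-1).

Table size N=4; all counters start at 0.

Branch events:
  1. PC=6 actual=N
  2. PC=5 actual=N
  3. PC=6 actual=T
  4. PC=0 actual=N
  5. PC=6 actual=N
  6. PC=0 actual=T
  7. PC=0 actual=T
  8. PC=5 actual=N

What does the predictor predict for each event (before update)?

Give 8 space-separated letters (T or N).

Ev 1: PC=6 idx=2 pred=N actual=N -> ctr[2]=0
Ev 2: PC=5 idx=1 pred=N actual=N -> ctr[1]=0
Ev 3: PC=6 idx=2 pred=N actual=T -> ctr[2]=1
Ev 4: PC=0 idx=0 pred=N actual=N -> ctr[0]=0
Ev 5: PC=6 idx=2 pred=N actual=N -> ctr[2]=0
Ev 6: PC=0 idx=0 pred=N actual=T -> ctr[0]=1
Ev 7: PC=0 idx=0 pred=N actual=T -> ctr[0]=2
Ev 8: PC=5 idx=1 pred=N actual=N -> ctr[1]=0

Answer: N N N N N N N N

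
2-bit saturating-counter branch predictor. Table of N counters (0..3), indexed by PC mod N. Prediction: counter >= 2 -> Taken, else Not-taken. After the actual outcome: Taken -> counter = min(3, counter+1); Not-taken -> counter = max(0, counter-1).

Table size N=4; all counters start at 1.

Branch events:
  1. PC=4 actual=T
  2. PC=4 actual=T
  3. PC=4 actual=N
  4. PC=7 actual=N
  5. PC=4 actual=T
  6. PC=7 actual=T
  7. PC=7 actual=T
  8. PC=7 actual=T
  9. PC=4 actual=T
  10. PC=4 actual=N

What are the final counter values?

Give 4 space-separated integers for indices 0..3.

Answer: 2 1 1 3

Derivation:
Ev 1: PC=4 idx=0 pred=N actual=T -> ctr[0]=2
Ev 2: PC=4 idx=0 pred=T actual=T -> ctr[0]=3
Ev 3: PC=4 idx=0 pred=T actual=N -> ctr[0]=2
Ev 4: PC=7 idx=3 pred=N actual=N -> ctr[3]=0
Ev 5: PC=4 idx=0 pred=T actual=T -> ctr[0]=3
Ev 6: PC=7 idx=3 pred=N actual=T -> ctr[3]=1
Ev 7: PC=7 idx=3 pred=N actual=T -> ctr[3]=2
Ev 8: PC=7 idx=3 pred=T actual=T -> ctr[3]=3
Ev 9: PC=4 idx=0 pred=T actual=T -> ctr[0]=3
Ev 10: PC=4 idx=0 pred=T actual=N -> ctr[0]=2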